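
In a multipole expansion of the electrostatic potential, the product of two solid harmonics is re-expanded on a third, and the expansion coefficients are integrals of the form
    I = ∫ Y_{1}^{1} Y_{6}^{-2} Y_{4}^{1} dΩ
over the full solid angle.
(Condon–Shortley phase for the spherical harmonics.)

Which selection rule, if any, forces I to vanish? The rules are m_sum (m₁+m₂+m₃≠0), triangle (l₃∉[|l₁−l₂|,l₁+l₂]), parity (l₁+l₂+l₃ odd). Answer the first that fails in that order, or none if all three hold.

triangle

m₁+m₂+m₃ = 1 − 2 + 1 = 0  ✓
triangle: |1−6|=5 ≤ l₃=4 ≤ 1+6=7  ✗
parity: l₁+l₂+l₃ = 11 is odd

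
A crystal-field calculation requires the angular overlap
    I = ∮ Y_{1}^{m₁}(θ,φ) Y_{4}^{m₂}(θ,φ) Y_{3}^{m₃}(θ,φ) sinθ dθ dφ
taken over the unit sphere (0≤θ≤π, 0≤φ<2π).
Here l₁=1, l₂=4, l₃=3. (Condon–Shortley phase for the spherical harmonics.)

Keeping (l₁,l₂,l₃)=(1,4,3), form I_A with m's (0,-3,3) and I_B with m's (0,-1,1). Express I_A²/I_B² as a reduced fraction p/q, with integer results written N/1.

Same 1,4,3: normalisation and zero-m 3j drop out of the ratio.
A: Δ: 2! 0! 6! / 9! → 1/252; sum: t=1:−1/720 = -1/720; 3j²(1 4 3; 0 -3 3) = Δ·Π!·Σ² = 1/36  (sign -1)
B: Δ: 2! 0! 6! / 9! → 1/252; sum: t=1:−1/48 = -1/48; 3j²(1 4 3; 0 -1 1) = Δ·Π!·Σ² = 5/84  (sign -1)
I_A²/I_B² = (1/36)/(5/84) = 7/15

7/15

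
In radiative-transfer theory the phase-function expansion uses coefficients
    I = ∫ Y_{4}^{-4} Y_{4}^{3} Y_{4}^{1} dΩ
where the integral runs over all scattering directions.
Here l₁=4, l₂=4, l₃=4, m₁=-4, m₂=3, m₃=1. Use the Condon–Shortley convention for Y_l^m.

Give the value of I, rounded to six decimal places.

Checks pass: Σm=0; 12 even; l₃=4∈[0,8].
(2·4+1)(2·4+1)(2·4+1) = 729
Δ: 4! 4! 4! / 13! → 1/450450
sum: t=0:+1/13824 t=1:−1/216 t=2:+1/64 t=3:−1/216 t=4:+1/13824 = 5/768
3j²(4 4 4; 0 0 0) = Δ·Π!·Σ² = 18/1001  (sign +1)
sum: t=4:+1/3456 = 1/3456
3j²(4 4 4; -4 3 1) = Δ·Π!·Σ² = 35/1287  (sign -1)
combine: 4πI² = 729·18/1001·35/1287 = 7290/20449
take √, sign -1: I = -0.16843130

-0.168431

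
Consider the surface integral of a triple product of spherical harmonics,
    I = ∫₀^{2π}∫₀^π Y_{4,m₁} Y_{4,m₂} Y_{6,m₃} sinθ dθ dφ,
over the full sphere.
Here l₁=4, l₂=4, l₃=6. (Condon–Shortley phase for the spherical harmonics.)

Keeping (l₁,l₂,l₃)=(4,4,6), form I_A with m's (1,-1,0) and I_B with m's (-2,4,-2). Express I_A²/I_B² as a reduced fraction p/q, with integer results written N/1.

1/240

l's match ⇒ only the (l;m) 3-j factors differ between A and B.
A: triangle coeff Δ(4,4,6) = 1/1261260; Σ_t [0,2]: t=0:+1/2592 t=1:−1/2304 t=2:+1/28800 = -7/518400; (3j)²=1/25740 [(4 4 6; 1 -1 0)], sign=-1
B: triangle coeff Δ(4,4,6) = 1/1261260; Σ_t [2,2]: t=2:+1/69120 = 1/69120; (3j)²=4/429 [(4 4 6; -2 4 -2)], sign=+1
I_A²/I_B² = (1/25740)/(4/429) = 1/240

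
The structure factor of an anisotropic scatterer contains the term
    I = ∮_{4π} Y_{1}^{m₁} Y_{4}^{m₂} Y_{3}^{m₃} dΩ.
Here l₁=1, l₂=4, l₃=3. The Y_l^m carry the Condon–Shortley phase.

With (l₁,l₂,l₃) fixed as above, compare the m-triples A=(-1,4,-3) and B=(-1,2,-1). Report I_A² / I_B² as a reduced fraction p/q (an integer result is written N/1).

l's match ⇒ only the (l;m) 3-j factors differ between A and B.
A: triangle coeff Δ(1,4,3) = 1/252; Σ_t [2,2]: t=2:+1/1440 = 1/1440; (3j)²=1/9 [(1 4 3; -1 4 -3)], sign=+1
B: triangle coeff Δ(1,4,3) = 1/252; Σ_t [2,2]: t=2:+1/96 = 1/96; (3j)²=5/84 [(1 4 3; -1 2 -1)], sign=+1
I_A²/I_B² = (1/9)/(5/84) = 28/15

28/15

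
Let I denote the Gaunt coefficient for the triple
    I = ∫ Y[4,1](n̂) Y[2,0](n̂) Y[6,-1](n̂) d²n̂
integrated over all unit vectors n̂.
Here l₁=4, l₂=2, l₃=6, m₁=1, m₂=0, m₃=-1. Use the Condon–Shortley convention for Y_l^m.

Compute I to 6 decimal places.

-0.230476

Checks pass: Σm=0; 12 even; l₃=6∈[2,6].
(2·4+1)(2·2+1)(2·6+1) = 585
Δ: 0! 8! 4! / 13! → 1/6435
sum: t=0:+1/2304 = 1/2304
3j²(4 2 6; 0 0 0) = Δ·Π!·Σ² = 5/143  (sign +1)
sum: t=0:+1/2880 = 1/2880
3j²(4 2 6; 1 0 -1) = Δ·Π!·Σ² = 14/429  (sign -1)
combine: 4πI² = 585·5/143·14/429 = 1050/1573
take √, sign -1: I = -0.23047581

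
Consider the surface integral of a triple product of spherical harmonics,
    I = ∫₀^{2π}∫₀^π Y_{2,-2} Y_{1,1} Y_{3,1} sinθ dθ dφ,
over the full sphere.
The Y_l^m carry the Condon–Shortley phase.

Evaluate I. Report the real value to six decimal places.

Checks pass: Σm=0; 6 even; l₃=3∈[1,3].
(2·2+1)(2·1+1)(2·3+1) = 105
Δ: 0! 4! 2! / 7! → 1/105
sum: t=0:+1/4 = 1/4
3j²(2 1 3; 0 0 0) = Δ·Π!·Σ² = 3/35  (sign -1)
sum: t=0:+1/48 = 1/48
3j²(2 1 3; -2 1 1) = Δ·Π!·Σ² = 1/105  (sign +1)
combine: 4πI² = 105·3/35·1/105 = 3/35
take √, sign -1: I = -0.08258890

-0.082589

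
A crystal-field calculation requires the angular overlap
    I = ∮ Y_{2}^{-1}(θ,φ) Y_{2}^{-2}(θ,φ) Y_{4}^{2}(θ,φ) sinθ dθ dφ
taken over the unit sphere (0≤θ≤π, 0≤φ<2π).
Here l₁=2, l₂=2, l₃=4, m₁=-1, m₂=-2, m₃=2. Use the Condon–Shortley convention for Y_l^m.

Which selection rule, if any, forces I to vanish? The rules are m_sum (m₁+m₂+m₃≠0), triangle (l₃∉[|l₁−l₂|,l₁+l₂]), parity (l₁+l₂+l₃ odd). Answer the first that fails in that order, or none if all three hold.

azimuthal sum: -1 − 2 + 2 = -1  ✗
0 ≤ 4 ≤ 4 (triangle on l)
L = 2 + 2 + 4 = 8 (even)

m_sum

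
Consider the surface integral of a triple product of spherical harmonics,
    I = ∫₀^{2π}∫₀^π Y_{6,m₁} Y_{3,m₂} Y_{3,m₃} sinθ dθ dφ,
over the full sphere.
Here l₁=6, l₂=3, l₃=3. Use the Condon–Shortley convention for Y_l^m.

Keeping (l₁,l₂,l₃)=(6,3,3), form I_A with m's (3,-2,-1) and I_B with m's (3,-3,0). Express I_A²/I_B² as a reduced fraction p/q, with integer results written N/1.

9/2

l's match ⇒ only the (l;m) 3-j factors differ between A and B.
A: triangle coeff Δ(6,3,3) = 1/12012; Σ_t [1,1]: t=1:−1/5760 = -1/5760; (3j)²=9/286 [(6 3 3; 3 -2 -1)], sign=-1
B: triangle coeff Δ(6,3,3) = 1/12012; Σ_t [0,0]: t=0:+1/25920 = 1/25920; (3j)²=1/143 [(6 3 3; 3 -3 0)], sign=-1
I_A²/I_B² = (9/286)/(1/143) = 9/2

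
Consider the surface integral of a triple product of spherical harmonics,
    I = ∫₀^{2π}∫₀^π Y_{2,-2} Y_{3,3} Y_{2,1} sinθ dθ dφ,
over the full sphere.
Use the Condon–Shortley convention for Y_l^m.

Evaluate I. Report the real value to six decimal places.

0.000000

m-sum = -2 + 3 + 1 = 2 ≠ 0 ⇒ I = 0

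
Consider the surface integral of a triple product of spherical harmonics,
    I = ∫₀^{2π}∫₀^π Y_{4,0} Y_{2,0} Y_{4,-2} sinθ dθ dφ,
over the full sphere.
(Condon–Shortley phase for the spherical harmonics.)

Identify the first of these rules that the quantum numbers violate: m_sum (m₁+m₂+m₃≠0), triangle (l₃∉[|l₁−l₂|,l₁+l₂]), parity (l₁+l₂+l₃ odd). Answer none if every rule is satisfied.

Σmᵢ = -2  ✗
l₃∈[|l₁−l₂|,l₁+l₂]=[2,6], have l₃=4
Σlᵢ = 10 ⇒ even

m_sum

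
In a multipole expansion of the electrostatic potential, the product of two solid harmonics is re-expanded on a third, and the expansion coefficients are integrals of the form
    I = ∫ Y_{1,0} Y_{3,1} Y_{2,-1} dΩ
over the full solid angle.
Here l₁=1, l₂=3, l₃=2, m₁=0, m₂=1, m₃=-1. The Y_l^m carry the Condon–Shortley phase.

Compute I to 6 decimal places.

-0.233597

Rules hold: Σm=0, L=6 even, 2≤2≤4.
N = 3·7·5 = 105
Δ = 2!·0!·4!/7! = 1/105
Racah Σ t=1..1: t=1:−1/4 = -1/4
⇒ 3j(1 3 2; 0 0 0)² = 3/35, sgn -1
Racah Σ t=1..1: t=1:−1/6 = -1/6
⇒ 3j(1 3 2; 0 1 -1)² = 8/105, sgn +1
4πI² = N·(3j₀)²·(3jₘ)² = 24/35
I = -1·√(0.685714/4π) = -0.23359668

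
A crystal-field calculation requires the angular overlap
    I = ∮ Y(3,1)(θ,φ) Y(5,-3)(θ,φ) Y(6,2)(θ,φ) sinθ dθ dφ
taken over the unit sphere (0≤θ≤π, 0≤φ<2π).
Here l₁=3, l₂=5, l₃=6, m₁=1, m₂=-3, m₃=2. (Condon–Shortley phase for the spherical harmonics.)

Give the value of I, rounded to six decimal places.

-0.145631

Checks pass: Σm=0; 14 even; l₃=6∈[2,8].
(2·3+1)(2·5+1)(2·6+1) = 1001
Δ: 2! 4! 8! / 15! → 1/675675
sum: t=0:+1/8640 t=1:−1/2304 t=2:+1/8640 = -7/34560
3j²(3 5 6; 0 0 0) = Δ·Π!·Σ² = 7/429  (sign -1)
sum: t=0:+1/11520 t=1:−1/30240 t=2:+1/1935360 = 1/18432
3j²(3 5 6; 1 -3 2) = Δ·Π!·Σ² = 7/429  (sign +1)
combine: 4πI² = 1001·7/429·7/429 = 343/1287
take √, sign -1: I = -0.14563067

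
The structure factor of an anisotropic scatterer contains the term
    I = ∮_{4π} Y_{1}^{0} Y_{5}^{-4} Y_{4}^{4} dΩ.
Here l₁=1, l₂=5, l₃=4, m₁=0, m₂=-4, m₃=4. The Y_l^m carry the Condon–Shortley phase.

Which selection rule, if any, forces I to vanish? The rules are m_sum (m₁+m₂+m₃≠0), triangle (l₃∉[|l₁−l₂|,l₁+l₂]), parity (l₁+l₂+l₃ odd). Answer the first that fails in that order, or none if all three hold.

m₁+m₂+m₃ = 0 − 4 + 4 = 0  ✓
triangle: |1−5|=4 ≤ l₃=4 ≤ 1+5=6  ✓
parity: l₁+l₂+l₃ = 10 is even  ✓

none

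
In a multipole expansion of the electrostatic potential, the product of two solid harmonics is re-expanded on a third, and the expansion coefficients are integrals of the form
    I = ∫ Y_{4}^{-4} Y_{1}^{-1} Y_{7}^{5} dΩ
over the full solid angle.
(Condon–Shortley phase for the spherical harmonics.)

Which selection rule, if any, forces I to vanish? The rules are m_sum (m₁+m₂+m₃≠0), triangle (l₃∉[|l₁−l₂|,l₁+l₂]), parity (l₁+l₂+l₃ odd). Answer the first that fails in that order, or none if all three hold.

triangle

azimuthal sum: -4 − 1 + 5 = 0  ✓
3 ≤ 7 ≤ 5 (triangle on l)  ✗
L = 4 + 1 + 7 = 12 (even)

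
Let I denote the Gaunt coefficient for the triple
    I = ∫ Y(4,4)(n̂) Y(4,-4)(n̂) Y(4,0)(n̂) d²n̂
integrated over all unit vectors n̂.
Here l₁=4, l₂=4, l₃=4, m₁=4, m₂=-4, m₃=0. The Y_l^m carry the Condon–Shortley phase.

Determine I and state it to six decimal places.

Rules hold: Σm=0, L=12 even, 0≤4≤8.
N = 9·9·9 = 729
Δ = 4!·4!·4!/13! = 1/450450
Racah Σ t=0..4: t=0:+1/13824 t=1:−1/216 t=2:+1/64 t=3:−1/216 t=4:+1/13824 = 5/768
⇒ 3j(4 4 4; 0 0 0)² = 18/1001, sgn +1
Racah Σ t=0..0: t=0:+1/13824 = 1/13824
⇒ 3j(4 4 4; 4 -4 0)² = 14/1287, sgn +1
4πI² = N·(3j₀)²·(3jₘ)² = 2916/20449
I = +1·√(0.142599/4π) = 0.10652531

0.106525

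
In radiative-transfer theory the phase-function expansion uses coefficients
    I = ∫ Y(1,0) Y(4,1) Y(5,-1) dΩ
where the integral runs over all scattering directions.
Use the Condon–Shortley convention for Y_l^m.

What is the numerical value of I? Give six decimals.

-0.240571

Rules hold: Σm=0, L=10 even, 3≤5≤5.
N = 3·9·11 = 297
Δ = 0!·2!·8!/11! = 1/495
Racah Σ t=0..0: t=0:+1/576 = 1/576
⇒ 3j(1 4 5; 0 0 0)² = 5/99, sgn -1
Racah Σ t=0..0: t=0:+1/720 = 1/720
⇒ 3j(1 4 5; 0 1 -1)² = 8/165, sgn +1
4πI² = N·(3j₀)²·(3jₘ)² = 8/11
I = -1·√(0.727273/4π) = -0.24057125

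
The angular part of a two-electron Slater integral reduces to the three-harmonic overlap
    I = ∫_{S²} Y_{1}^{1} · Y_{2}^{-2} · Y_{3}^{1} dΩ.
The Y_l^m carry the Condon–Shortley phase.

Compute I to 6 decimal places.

m-sum 0 ✓  L=6 even ✓  1≤3≤3 ✓
Π(2lᵢ+1) = 3×5×7 = 105
triangle coeff Δ(1,2,3) = 1/105
Σ_t [0,0]: t=0:+1/4 = 1/4
(3j)²=3/35 [(1 2 3; 0 0 0)], sign=-1
Σ_t [0,0]: t=0:+1/48 = 1/48
(3j)²=1/105 [(1 2 3; 1 -2 1)], sign=+1
⇒ 4πI² = 3/35
I = (-1)√(3/35/(4π)) = -0.08258890

-0.082589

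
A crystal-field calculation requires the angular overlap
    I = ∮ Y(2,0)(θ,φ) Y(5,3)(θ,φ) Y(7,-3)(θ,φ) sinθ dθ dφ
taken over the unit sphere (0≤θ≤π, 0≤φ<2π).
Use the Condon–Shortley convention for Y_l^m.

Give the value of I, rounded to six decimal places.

Rules hold: Σm=0, L=14 even, 3≤7≤7.
N = 5·11·15 = 825
Δ = 0!·4!·10!/15! = 1/15015
Racah Σ t=0..0: t=0:+1/57600 = 1/57600
⇒ 3j(2 5 7; 0 0 0)² = 21/715, sgn -1
Racah Σ t=0..0: t=0:+1/322560 = 1/322560
⇒ 3j(2 5 7; 0 3 -3)² = 18/1001, sgn +1
4πI² = N·(3j₀)²·(3jₘ)² = 810/1859
I = -1·√(0.435718/4π) = -0.18620781

-0.186208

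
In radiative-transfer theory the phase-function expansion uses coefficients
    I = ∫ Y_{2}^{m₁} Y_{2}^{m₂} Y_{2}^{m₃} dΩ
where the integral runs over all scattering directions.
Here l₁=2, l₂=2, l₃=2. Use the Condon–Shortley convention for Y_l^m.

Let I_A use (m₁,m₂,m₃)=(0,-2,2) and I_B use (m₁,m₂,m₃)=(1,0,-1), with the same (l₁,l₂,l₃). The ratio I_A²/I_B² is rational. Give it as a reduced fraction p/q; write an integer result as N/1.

4/1

Same 2,2,2: normalisation and zero-m 3j drop out of the ratio.
A: Δ: 2! 2! 2! / 7! → 1/630; sum: t=0:+1/8 = 1/8; 3j²(2 2 2; 0 -2 2) = Δ·Π!·Σ² = 2/35  (sign +1)
B: Δ: 2! 2! 2! / 7! → 1/630; sum: t=0:+1/4 t=1:−1/2 = -1/4; 3j²(2 2 2; 1 0 -1) = Δ·Π!·Σ² = 1/70  (sign +1)
I_A²/I_B² = (2/35)/(1/70) = 4/1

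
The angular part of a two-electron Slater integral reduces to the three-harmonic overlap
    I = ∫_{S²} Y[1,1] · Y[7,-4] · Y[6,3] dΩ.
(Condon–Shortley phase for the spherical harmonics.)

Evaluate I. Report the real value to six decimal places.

Checks pass: Σm=0; 14 even; l₃=6∈[6,8].
(2·1+1)(2·7+1)(2·6+1) = 585
Δ: 2! 0! 12! / 15! → 1/1365
sum: t=1:−1/518400 = -1/518400
3j²(1 7 6; 0 0 0) = Δ·Π!·Σ² = 7/195  (sign -1)
sum: t=0:+1/4354560 = 1/4354560
3j²(1 7 6; 1 -4 3) = Δ·Π!·Σ² = 11/273  (sign -1)
combine: 4πI² = 585·7/195·11/273 = 11/13
take √, sign +1: I = 0.25948947

0.259489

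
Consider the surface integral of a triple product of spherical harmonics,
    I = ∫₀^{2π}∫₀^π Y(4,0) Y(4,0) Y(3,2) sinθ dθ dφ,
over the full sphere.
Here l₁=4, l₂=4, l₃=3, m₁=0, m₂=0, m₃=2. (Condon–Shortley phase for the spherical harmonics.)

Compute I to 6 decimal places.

Σmᵢ = 2 ≠ 0, so the φ-integral vanishes; I = 0

0.000000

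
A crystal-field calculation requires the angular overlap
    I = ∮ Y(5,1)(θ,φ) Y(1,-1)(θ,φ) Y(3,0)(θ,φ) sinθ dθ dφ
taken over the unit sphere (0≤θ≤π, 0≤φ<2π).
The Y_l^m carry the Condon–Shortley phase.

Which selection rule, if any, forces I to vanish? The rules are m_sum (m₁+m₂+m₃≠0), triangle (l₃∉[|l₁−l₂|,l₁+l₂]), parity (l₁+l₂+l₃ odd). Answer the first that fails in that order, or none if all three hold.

triangle

Σmᵢ = 0  ✓
l₃∈[|l₁−l₂|,l₁+l₂]=[4,6], have l₃=3  ✗
Σlᵢ = 9 ⇒ odd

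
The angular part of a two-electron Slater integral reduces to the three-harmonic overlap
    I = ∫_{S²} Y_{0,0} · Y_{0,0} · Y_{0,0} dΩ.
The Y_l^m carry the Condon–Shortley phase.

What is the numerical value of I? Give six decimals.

Checks pass: Σm=0; 0 even; l₃=0∈[0,0].
(2·0+1)(2·0+1)(2·0+1) = 1
Δ: 0! 0! 0! / 1! → 1/1
sum: t=0:+1/1 = 1/1
3j²(0 0 0; 0 0 0) = Δ·Π!·Σ² = 1/1  (sign +1)
(m-triple is (0,0,0) — same symbol as above.)
combine: 4πI² = 1·1·1 = 1/1
take √, sign +1: I = 0.28209479

0.282095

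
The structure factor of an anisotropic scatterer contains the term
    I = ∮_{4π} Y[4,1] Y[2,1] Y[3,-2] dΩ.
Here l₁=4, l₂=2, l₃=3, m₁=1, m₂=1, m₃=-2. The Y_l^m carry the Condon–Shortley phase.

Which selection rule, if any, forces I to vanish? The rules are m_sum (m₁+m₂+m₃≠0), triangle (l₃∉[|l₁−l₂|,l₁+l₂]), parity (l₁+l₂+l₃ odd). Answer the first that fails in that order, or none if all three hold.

parity

m₁+m₂+m₃ = 1 + 1 − 2 = 0  ✓
triangle: |4−2|=2 ≤ l₃=3 ≤ 4+2=6  ✓
parity: l₁+l₂+l₃ = 9 is odd  ✗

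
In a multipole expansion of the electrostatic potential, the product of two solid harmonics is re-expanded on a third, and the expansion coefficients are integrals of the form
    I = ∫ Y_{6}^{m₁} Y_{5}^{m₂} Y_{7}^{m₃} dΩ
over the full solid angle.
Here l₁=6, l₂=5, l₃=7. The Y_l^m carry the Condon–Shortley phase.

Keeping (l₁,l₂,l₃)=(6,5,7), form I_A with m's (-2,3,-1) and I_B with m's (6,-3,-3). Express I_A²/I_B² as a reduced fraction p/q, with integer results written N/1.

Same 6,5,7: normalisation and zero-m 3j drop out of the ratio.
A: Δ: 4! 8! 6! / 19! → 1/174594420; sum: t=2:+1/4147200 t=3:−1/518400 t=4:+1/663552 = -1/5529600; 3j²(6 5 7; -2 3 -1) = Δ·Π!·Σ² = 98/230945  (sign -1)
B: Δ: 4! 8! 6! / 19! → 1/174594420; sum: t=0:+1/46448640 = 1/46448640; 3j²(6 5 7; 6 -3 -3) = Δ·Π!·Σ² = 75/8398  (sign +1)
I_A²/I_B² = (98/230945)/(75/8398) = 196/4125

196/4125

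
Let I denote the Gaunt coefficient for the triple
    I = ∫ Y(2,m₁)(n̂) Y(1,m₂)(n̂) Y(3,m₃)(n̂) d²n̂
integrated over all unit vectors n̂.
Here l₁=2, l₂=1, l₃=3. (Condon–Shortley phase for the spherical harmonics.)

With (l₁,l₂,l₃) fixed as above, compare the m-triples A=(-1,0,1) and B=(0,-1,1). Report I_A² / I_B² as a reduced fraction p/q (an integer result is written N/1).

4/3

l's match ⇒ only the (l;m) 3-j factors differ between A and B.
A: triangle coeff Δ(2,1,3) = 1/105; Σ_t [0,0]: t=0:+1/6 = 1/6; (3j)²=8/105 [(2 1 3; -1 0 1)], sign=+1
B: triangle coeff Δ(2,1,3) = 1/105; Σ_t [0,0]: t=0:+1/8 = 1/8; (3j)²=2/35 [(2 1 3; 0 -1 1)], sign=+1
I_A²/I_B² = (8/105)/(2/35) = 4/3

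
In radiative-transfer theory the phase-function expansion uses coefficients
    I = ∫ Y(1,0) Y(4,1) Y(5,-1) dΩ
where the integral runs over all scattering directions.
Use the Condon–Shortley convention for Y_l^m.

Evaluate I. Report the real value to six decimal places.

-0.240571

Rules hold: Σm=0, L=10 even, 3≤5≤5.
N = 3·9·11 = 297
Δ = 0!·2!·8!/11! = 1/495
Racah Σ t=0..0: t=0:+1/576 = 1/576
⇒ 3j(1 4 5; 0 0 0)² = 5/99, sgn -1
Racah Σ t=0..0: t=0:+1/720 = 1/720
⇒ 3j(1 4 5; 0 1 -1)² = 8/165, sgn +1
4πI² = N·(3j₀)²·(3jₘ)² = 8/11
I = -1·√(0.727273/4π) = -0.24057125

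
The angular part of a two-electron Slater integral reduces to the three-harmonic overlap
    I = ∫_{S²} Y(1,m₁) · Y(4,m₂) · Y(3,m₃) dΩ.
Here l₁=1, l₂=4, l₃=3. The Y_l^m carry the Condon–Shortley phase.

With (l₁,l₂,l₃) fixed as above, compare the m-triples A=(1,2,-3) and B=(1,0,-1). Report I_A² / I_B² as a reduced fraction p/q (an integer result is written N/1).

1/6

Same 1,4,3: normalisation and zero-m 3j drop out of the ratio.
A: Δ: 2! 0! 6! / 9! → 1/252; sum: t=0:+1/1440 = 1/1440; 3j²(1 4 3; 1 2 -3) = Δ·Π!·Σ² = 1/252  (sign +1)
B: Δ: 2! 0! 6! / 9! → 1/252; sum: t=0:+1/96 = 1/96; 3j²(1 4 3; 1 0 -1) = Δ·Π!·Σ² = 1/42  (sign +1)
I_A²/I_B² = (1/252)/(1/42) = 1/6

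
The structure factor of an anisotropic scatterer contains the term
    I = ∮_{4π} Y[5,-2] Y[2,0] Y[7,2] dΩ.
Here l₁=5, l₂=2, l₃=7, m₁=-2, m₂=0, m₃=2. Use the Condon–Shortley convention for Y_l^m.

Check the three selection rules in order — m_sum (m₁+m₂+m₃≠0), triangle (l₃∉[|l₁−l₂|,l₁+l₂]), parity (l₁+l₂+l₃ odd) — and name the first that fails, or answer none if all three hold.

azimuthal sum: -2 + 0 + 2 = 0  ✓
3 ≤ 7 ≤ 7 (triangle on l)  ✓
L = 5 + 2 + 7 = 14 (even)  ✓

none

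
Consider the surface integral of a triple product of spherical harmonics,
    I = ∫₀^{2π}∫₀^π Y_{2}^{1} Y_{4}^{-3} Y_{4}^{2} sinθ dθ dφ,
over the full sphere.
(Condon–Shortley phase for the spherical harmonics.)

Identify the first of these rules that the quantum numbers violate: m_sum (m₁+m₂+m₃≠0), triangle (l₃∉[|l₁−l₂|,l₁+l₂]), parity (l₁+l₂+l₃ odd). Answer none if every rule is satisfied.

none

azimuthal sum: 1 − 3 + 2 = 0  ✓
2 ≤ 4 ≤ 6 (triangle on l)  ✓
L = 2 + 4 + 4 = 10 (even)  ✓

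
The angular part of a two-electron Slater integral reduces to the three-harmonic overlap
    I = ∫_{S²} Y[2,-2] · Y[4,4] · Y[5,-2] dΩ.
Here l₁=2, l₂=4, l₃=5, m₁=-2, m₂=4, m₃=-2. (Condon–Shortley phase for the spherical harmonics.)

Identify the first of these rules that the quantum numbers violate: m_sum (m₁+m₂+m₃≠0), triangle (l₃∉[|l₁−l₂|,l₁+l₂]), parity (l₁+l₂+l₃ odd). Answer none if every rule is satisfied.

parity

m₁+m₂+m₃ = -2 + 4 − 2 = 0  ✓
triangle: |2−4|=2 ≤ l₃=5 ≤ 2+4=6  ✓
parity: l₁+l₂+l₃ = 11 is odd  ✗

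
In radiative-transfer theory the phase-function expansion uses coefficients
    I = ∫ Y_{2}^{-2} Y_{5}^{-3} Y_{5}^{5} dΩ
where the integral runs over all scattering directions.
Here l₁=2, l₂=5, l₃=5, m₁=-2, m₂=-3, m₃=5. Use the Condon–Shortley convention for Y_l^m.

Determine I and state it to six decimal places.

Rules hold: Σm=0, L=12 even, 3≤5≤7.
N = 5·11·11 = 605
Δ = 2!·2!·8!/13! = 1/38610
Racah Σ t=0..2: t=0:+1/2880 t=1:−1/576 t=2:+1/2880 = -1/960
⇒ 3j(2 5 5; 0 0 0)² = 10/429, sgn +1
Racah Σ t=2..2: t=2:+1/161280 = 1/161280
⇒ 3j(2 5 5; -2 -3 5)² = 1/143, sgn +1
4πI² = N·(3j₀)²·(3jₘ)² = 50/507
I = +1·√(0.0986193/4π) = 0.08858824

0.088588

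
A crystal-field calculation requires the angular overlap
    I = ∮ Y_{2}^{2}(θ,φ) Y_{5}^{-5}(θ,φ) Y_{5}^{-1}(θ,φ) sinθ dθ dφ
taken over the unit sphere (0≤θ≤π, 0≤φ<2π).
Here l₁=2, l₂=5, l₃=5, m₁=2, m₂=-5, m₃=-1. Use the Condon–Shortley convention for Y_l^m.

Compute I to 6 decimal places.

Σmᵢ = -4 ≠ 0, so the φ-integral vanishes; I = 0

0.000000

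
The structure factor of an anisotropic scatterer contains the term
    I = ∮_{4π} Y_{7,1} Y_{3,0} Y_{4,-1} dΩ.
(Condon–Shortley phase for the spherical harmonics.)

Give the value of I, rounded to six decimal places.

Checks pass: Σm=0; 14 even; l₃=4∈[4,10].
(2·7+1)(2·3+1)(2·4+1) = 945
Δ: 6! 8! 0! / 15! → 1/45045
sum: t=3:−1/20736 = -1/20736
3j²(7 3 4; 0 0 0) = Δ·Π!·Σ² = 35/1287  (sign -1)
sum: t=3:−1/25920 = -1/25920
3j²(7 3 4; 1 0 -1) = Δ·Π!·Σ² = 32/1287  (sign +1)
combine: 4πI² = 945·35/1287·32/1287 = 39200/61347
take √, sign -1: I = -0.22549735

-0.225497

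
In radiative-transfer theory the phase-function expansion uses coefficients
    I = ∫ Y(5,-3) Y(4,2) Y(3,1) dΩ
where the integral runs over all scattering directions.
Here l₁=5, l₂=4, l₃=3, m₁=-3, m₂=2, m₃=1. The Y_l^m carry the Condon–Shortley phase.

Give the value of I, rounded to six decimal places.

-0.144236

m-sum 0 ✓  L=12 even ✓  1≤3≤9 ✓
Π(2lᵢ+1) = 11×9×7 = 693
triangle coeff Δ(5,4,3) = 1/180180
Σ_t [2,4]: t=2:+1/576 t=3:−1/144 t=4:+1/576 = -1/288
(3j)²=20/1001 [(5 4 3; 0 0 0)], sign=+1
Σ_t [4,6]: t=4:+1/2304 t=5:−1/720 t=6:+1/5760 = -1/1280
(3j)²=27/1430 [(5 4 3; -3 2 1)], sign=-1
⇒ 4πI² = 486/1859
I = (-1)√(486/1859/(4π)) = -0.14423595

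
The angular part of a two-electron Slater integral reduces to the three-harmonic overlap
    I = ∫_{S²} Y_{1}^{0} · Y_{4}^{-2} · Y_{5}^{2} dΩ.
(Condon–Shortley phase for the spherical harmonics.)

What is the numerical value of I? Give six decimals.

Rules hold: Σm=0, L=10 even, 3≤5≤5.
N = 3·9·11 = 297
Δ = 0!·2!·8!/11! = 1/495
Racah Σ t=0..0: t=0:+1/576 = 1/576
⇒ 3j(1 4 5; 0 0 0)² = 5/99, sgn -1
Racah Σ t=0..0: t=0:+1/1440 = 1/1440
⇒ 3j(1 4 5; 0 -2 2)² = 7/165, sgn -1
4πI² = N·(3j₀)²·(3jₘ)² = 7/11
I = +1·√(0.636364/4π) = 0.22503380

0.225034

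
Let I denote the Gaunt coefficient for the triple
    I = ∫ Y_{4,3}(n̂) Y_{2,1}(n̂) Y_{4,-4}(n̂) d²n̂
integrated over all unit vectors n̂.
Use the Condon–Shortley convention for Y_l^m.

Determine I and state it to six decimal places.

Rules hold: Σm=0, L=10 even, 2≤4≤6.
N = 9·5·9 = 405
Δ = 2!·6!·2!/11! = 1/13860
Racah Σ t=0..2: t=0:+1/192 t=1:−1/36 t=2:+1/192 = -5/288
⇒ 3j(4 2 4; 0 0 0)² = 20/693, sgn -1
Racah Σ t=1..1: t=1:−1/1440 = -1/1440
⇒ 3j(4 2 4; 3 1 -4)² = 7/165, sgn -1
4πI² = N·(3j₀)²·(3jₘ)² = 60/121
I = +1·√(0.495868/4π) = 0.19864517

0.198645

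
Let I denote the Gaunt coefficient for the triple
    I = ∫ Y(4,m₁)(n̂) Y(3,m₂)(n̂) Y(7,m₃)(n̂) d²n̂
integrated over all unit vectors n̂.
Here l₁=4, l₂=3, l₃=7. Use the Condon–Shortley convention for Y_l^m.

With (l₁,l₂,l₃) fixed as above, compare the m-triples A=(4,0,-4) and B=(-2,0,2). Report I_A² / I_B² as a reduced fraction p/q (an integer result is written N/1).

11/56

Shared (l₁,l₂,l₃)=(4,3,7): N and (l;000)² cancel in I_A²/I_B².
A: Δ = 0!·8!·6!/15! = 1/45045; Racah Σ t=0..0: t=0:+1/1451520 = 1/1451520; ⇒ 3j(4 3 7; 4 0 -4)² = 1/273, sgn -1
B: Δ = 0!·8!·6!/15! = 1/45045; Racah Σ t=0..0: t=0:+1/51840 = 1/51840; ⇒ 3j(4 3 7; -2 0 2)² = 8/429, sgn -1
I_A²/I_B² = (1/273)/(8/429) = 11/56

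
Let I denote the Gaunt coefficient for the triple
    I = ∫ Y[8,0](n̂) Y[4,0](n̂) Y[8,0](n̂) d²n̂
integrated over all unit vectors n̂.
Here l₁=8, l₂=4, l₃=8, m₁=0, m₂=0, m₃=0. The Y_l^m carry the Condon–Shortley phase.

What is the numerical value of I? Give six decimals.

Rules hold: Σm=0, L=20 even, 4≤8≤12.
N = 17·9·17 = 2601
Δ = 4!·12!·4!/21! = 1/185175900
Racah Σ t=0..4: t=0:+1/557383680 t=1:−1/21772800 t=2:+1/8294400 t=3:−1/21772800 t=4:+1/557383680 = 1/30965760
⇒ 3j(8 4 8; 0 0 0)² = 36/4199, sgn +1
(m-triple is (0,0,0) — same symbol as above.)
4πI² = N·(3j₀)²·(3jₘ)² = 11664/61009
I = +1·√(0.191185/4π) = 0.12334509

0.123345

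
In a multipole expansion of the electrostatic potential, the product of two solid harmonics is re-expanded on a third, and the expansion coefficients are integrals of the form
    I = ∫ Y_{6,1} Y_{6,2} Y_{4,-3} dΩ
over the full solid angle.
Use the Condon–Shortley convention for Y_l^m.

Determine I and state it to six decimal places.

-0.039511

m-sum 0 ✓  L=16 even ✓  0≤4≤12 ✓
Π(2lᵢ+1) = 13×13×9 = 1521
triangle coeff Δ(6,6,4) = 1/15315300
Σ_t [2,6]: t=2:+1/829440 t=3:−1/25920 t=4:+1/9216 t=5:−1/25920 t=6:+1/829440 = 7/207360
(3j)²=28/2431 [(6 6 4; 0 0 0)], sign=+1
Σ_t [4,5]: t=4:+1/82944 t=5:−1/103680 = 1/414720
(3j)²=49/43758 [(6 6 4; 1 2 -3)], sign=-1
⇒ 4πI² = 686/34969
I = (-1)√(686/34969/(4π)) = -0.03951077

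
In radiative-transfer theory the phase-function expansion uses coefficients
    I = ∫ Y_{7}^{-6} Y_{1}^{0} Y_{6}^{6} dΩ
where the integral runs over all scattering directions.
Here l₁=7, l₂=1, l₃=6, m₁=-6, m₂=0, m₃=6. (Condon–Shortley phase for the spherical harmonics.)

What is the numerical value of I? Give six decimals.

Rules hold: Σm=0, L=14 even, 6≤6≤8.
N = 15·3·13 = 585
Δ = 2!·12!·0!/15! = 1/1365
Racah Σ t=1..1: t=1:−1/518400 = -1/518400
⇒ 3j(7 1 6; 0 0 0)² = 7/195, sgn -1
Racah Σ t=1..1: t=1:−1/479001600 = -1/479001600
⇒ 3j(7 1 6; -6 0 6)² = 1/105, sgn -1
4πI² = N·(3j₀)²·(3jₘ)² = 1/5
I = +1·√(0.2/4π) = 0.12615663

0.126157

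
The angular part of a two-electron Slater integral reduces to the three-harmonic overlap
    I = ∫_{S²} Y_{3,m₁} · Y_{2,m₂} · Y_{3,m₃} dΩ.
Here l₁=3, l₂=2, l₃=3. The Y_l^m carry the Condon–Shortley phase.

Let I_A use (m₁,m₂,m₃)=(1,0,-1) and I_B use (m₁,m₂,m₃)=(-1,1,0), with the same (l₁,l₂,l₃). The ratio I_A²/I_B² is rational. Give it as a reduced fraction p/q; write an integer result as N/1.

9/2

Same 3,2,3: normalisation and zero-m 3j drop out of the ratio.
A: Δ: 2! 4! 2! / 9! → 1/3780; sum: t=0:+1/16 t=1:−1/6 t=2:+1/96 = -3/32; 3j²(3 2 3; 1 0 -1) = Δ·Π!·Σ² = 3/140  (sign -1)
B: Δ: 2! 4! 2! / 9! → 1/3780; sum: t=1:−1/12 t=2:+1/8 = 1/24; 3j²(3 2 3; -1 1 0) = Δ·Π!·Σ² = 1/210  (sign -1)
I_A²/I_B² = (3/140)/(1/210) = 9/2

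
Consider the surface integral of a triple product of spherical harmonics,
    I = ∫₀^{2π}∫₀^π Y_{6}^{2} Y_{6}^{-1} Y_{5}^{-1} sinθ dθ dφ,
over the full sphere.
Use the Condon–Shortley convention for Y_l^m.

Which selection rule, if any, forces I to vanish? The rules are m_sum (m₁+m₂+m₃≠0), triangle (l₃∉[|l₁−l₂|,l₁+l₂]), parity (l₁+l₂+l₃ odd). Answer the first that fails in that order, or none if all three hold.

parity

azimuthal sum: 2 − 1 − 1 = 0  ✓
0 ≤ 5 ≤ 12 (triangle on l)  ✓
L = 6 + 6 + 5 = 17 (odd)  ✗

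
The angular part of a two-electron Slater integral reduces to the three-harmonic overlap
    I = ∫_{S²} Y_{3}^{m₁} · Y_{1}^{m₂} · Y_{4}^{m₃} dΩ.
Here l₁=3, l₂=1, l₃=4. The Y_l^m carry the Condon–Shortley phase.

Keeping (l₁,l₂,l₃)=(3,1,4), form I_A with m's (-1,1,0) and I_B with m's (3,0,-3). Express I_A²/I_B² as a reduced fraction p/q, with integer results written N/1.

6/7

Same 3,1,4: normalisation and zero-m 3j drop out of the ratio.
A: Δ: 0! 6! 2! / 9! → 1/252; sum: t=0:+1/96 = 1/96; 3j²(3 1 4; -1 1 0) = Δ·Π!·Σ² = 1/42  (sign +1)
B: Δ: 0! 6! 2! / 9! → 1/252; sum: t=0:+1/720 = 1/720; 3j²(3 1 4; 3 0 -3) = Δ·Π!·Σ² = 1/36  (sign -1)
I_A²/I_B² = (1/42)/(1/36) = 6/7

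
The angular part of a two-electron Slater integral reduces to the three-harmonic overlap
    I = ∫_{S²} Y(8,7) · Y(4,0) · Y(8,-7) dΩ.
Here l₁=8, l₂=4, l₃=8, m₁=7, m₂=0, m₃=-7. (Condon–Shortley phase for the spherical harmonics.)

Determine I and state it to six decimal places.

0.044541

Checks pass: Σm=0; 20 even; l₃=8∈[4,12].
(2·8+1)(2·4+1)(2·8+1) = 2601
Δ: 4! 12! 4! / 21! → 1/185175900
sum: t=0:+1/557383680 t=1:−1/21772800 t=2:+1/8294400 t=3:−1/21772800 t=4:+1/557383680 = 1/30965760
3j²(8 4 8; 0 0 0) = Δ·Π!·Σ² = 36/4199  (sign +1)
sum: t=0:+1/22992076800 t=1:−1/17244057600 = -1/68976230400
3j²(8 4 8; 7 0 -7) = Δ·Π!·Σ² = 13/11628  (sign +1)
combine: 4πI² = 2601·36/4199·13/11628 = 9/361
take √, sign +1: I = 0.04454128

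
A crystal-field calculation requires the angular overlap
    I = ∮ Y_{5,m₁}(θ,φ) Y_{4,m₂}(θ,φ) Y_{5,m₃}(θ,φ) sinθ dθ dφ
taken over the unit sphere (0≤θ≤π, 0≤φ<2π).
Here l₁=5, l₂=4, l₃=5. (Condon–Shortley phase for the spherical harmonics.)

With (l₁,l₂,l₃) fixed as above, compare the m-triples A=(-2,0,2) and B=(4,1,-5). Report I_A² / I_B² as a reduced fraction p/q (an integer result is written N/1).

1/72

Same 5,4,5: normalisation and zero-m 3j drop out of the ratio.
A: Δ: 4! 6! 4! / 15! → 1/3153150; sum: t=1:−1/25920 t=2:+1/1920 t=3:−1/1728 t=4:+1/20736 = -1/20736; 3j²(5 4 5; -2 0 2) = Δ·Π!·Σ² = 1/2574  (sign +1)
B: Δ: 4! 6! 4! / 15! → 1/3153150; sum: t=1:−1/103680 = -1/103680; 3j²(5 4 5; 4 1 -5) = Δ·Π!·Σ² = 4/143  (sign -1)
I_A²/I_B² = (1/2574)/(4/143) = 1/72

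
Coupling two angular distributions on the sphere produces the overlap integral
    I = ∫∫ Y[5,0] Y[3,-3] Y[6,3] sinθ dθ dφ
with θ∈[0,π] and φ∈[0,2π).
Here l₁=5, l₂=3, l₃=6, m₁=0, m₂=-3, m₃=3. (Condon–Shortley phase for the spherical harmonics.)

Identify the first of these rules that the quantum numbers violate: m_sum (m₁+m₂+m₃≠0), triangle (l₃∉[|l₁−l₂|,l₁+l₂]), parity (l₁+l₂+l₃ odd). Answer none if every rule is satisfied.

m₁+m₂+m₃ = 0 − 3 + 3 = 0  ✓
triangle: |5−3|=2 ≤ l₃=6 ≤ 5+3=8  ✓
parity: l₁+l₂+l₃ = 14 is even  ✓

none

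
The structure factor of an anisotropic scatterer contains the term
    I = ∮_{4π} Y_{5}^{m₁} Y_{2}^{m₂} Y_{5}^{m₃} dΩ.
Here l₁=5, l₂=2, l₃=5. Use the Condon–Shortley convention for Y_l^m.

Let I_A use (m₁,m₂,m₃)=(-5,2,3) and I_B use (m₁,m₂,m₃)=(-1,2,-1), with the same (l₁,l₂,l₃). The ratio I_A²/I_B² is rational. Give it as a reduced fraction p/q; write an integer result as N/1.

Same 5,2,5: normalisation and zero-m 3j drop out of the ratio.
A: Δ: 2! 8! 2! / 13! → 1/38610; sum: t=2:+1/161280 = 1/161280; 3j²(5 2 5; -5 2 3) = Δ·Π!·Σ² = 1/143  (sign +1)
B: Δ: 2! 8! 2! / 13! → 1/38610; sum: t=2:+1/2304 = 1/2304; 3j²(5 2 5; -1 2 -1) = Δ·Π!·Σ² = 5/143  (sign +1)
I_A²/I_B² = (1/143)/(5/143) = 1/5

1/5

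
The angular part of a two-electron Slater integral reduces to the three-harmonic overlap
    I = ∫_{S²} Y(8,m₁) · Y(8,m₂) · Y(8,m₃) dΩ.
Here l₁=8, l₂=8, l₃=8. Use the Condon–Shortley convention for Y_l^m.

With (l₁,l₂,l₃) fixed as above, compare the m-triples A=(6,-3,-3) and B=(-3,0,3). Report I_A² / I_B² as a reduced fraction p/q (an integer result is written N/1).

l's match ⇒ only the (l;m) 3-j factors differ between A and B.
A: triangle coeff Δ(8,8,8) = 1/236637794250; Σ_t [0,2]: t=0:+1/41803776000 t=1:−1/14631321600 t=2:+1/41803776000 = -1/48771072000; (3j)²=264/37145 [(8 8 8; 6 -3 -3)], sign=+1
B: triangle coeff Δ(8,8,8) = 1/236637794250; Σ_t [3,8]: t=3:−1/20901888000 t=4:+1/1672151040 t=5:−1/746496000 t=6:+1/1492992000 t=7:−1/14631321600 t=8:+1/1170505728000 = -73/390168576000; (3j)²=5329/965770 [(8 8 8; -3 0 3)], sign=+1
I_A²/I_B² = (264/37145)/(5329/965770) = 6864/5329

6864/5329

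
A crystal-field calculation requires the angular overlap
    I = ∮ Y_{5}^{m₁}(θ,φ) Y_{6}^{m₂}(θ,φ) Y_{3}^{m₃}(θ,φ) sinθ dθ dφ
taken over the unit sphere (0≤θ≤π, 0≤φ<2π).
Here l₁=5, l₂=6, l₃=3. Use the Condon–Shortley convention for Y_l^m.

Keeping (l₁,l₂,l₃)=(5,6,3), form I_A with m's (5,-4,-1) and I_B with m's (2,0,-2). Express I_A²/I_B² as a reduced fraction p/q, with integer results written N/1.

Shared (l₁,l₂,l₃)=(5,6,3): N and (l;000)² cancel in I_A²/I_B².
A: Δ = 8!·2!·4!/15! = 1/675675; Racah Σ t=0..0: t=0:+1/322560 = 1/322560; ⇒ 3j(5 6 3; 5 -4 -1)² = 18/1001, sgn +1
B: Δ = 8!·2!·4!/15! = 1/675675; Racah Σ t=2..3: t=2:+1/34560 t=3:−1/8640 = -1/11520; ⇒ 3j(5 6 3; 2 0 -2)² = 3/143, sgn +1
I_A²/I_B² = (18/1001)/(3/143) = 6/7

6/7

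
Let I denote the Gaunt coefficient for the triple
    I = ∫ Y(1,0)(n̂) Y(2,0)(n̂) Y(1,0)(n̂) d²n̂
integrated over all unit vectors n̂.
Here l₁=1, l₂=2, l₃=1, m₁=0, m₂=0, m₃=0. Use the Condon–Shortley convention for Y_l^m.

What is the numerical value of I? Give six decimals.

0.252313

m-sum 0 ✓  L=4 even ✓  1≤1≤3 ✓
Π(2lᵢ+1) = 3×5×3 = 45
triangle coeff Δ(1,2,1) = 1/30
Σ_t [1,1]: t=1:−1/1 = -1/1
(3j)²=2/15 [(1 2 1; 0 0 0)], sign=+1
(m-triple is (0,0,0) — same symbol as above.)
⇒ 4πI² = 4/5
I = (+1)√(4/5/(4π)) = 0.25231325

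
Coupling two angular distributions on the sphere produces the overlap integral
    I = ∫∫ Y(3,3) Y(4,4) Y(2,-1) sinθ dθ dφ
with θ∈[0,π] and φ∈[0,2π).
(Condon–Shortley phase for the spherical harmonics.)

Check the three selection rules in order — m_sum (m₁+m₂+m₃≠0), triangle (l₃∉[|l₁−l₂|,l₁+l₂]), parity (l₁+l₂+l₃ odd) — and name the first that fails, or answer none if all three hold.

Σmᵢ = 6  ✗
l₃∈[|l₁−l₂|,l₁+l₂]=[1,7], have l₃=2
Σlᵢ = 9 ⇒ odd

m_sum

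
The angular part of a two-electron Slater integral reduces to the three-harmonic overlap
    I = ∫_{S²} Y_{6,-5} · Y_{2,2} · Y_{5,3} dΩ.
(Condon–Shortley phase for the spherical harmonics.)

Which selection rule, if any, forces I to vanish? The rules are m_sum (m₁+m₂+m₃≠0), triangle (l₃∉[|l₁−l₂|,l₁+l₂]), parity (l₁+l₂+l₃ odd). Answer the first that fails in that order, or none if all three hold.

parity

m₁+m₂+m₃ = -5 + 2 + 3 = 0  ✓
triangle: |6−2|=4 ≤ l₃=5 ≤ 6+2=8  ✓
parity: l₁+l₂+l₃ = 13 is odd  ✗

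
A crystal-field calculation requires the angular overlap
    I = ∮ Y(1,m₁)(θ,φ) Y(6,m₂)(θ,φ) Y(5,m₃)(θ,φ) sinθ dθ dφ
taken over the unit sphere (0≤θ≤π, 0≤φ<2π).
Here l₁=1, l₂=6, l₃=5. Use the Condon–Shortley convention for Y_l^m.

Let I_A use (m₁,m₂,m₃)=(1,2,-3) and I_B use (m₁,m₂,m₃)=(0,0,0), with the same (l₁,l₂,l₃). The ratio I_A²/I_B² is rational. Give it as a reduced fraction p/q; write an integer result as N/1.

1/6

Shared (l₁,l₂,l₃)=(1,6,5): N and (l;000)² cancel in I_A²/I_B².
A: Δ = 2!·0!·10!/13! = 1/858; Racah Σ t=0..0: t=0:+1/161280 = 1/161280; ⇒ 3j(1 6 5; 1 2 -3)² = 1/143, sgn +1
B: Δ = 2!·0!·10!/13! = 1/858; Racah Σ t=1..1: t=1:−1/14400 = -1/14400; ⇒ 3j(1 6 5; 0 0 0)² = 6/143, sgn +1
I_A²/I_B² = (1/143)/(6/143) = 1/6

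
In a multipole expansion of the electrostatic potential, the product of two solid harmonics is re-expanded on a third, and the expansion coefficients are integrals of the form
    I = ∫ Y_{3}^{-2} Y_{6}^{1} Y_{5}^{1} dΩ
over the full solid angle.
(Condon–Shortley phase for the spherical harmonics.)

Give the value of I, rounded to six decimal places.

Rules hold: Σm=0, L=14 even, 3≤5≤9.
N = 7·13·11 = 1001
Δ = 4!·2!·8!/15! = 1/675675
Racah Σ t=1..3: t=1:−1/8640 t=2:+1/2304 t=3:−1/8640 = 7/34560
⇒ 3j(3 6 5; 0 0 0)² = 7/429, sgn -1
Racah Σ t=3..4: t=3:−1/6912 t=4:+1/17280 = -1/11520
⇒ 3j(3 6 5; -2 1 1)² = 2/143, sgn -1
4πI² = N·(3j₀)²·(3jₘ)² = 98/429
I = +1·√(0.228438/4π) = 0.13482780

0.134828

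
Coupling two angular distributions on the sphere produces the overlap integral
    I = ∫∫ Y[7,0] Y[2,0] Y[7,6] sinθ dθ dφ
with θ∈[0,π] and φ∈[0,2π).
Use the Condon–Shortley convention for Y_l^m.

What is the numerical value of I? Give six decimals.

0.000000

0 + 0 + 6 = 6 ≠ 0: azimuthal integral kills it; I = 0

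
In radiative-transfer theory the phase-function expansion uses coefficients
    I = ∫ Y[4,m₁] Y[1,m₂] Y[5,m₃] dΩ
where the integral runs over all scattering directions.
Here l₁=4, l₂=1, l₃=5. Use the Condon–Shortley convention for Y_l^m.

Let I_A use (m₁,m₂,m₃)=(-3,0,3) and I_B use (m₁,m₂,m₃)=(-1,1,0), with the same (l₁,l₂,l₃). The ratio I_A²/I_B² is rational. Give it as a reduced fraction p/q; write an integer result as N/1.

Shared (l₁,l₂,l₃)=(4,1,5): N and (l;000)² cancel in I_A²/I_B².
A: Δ = 0!·8!·2!/11! = 1/495; Racah Σ t=0..0: t=0:+1/5040 = 1/5040; ⇒ 3j(4 1 5; -3 0 3)² = 16/495, sgn +1
B: Δ = 0!·8!·2!/11! = 1/495; Racah Σ t=0..0: t=0:+1/1440 = 1/1440; ⇒ 3j(4 1 5; -1 1 0)² = 2/99, sgn -1
I_A²/I_B² = (16/495)/(2/99) = 8/5

8/5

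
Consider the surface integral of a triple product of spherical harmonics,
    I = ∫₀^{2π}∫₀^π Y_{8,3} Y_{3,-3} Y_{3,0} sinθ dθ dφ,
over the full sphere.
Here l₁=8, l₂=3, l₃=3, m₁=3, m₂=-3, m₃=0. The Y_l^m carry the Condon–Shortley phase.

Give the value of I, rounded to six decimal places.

l₃=3 ∉ [5,11] — triangle fails ⇒ I = 0

0.000000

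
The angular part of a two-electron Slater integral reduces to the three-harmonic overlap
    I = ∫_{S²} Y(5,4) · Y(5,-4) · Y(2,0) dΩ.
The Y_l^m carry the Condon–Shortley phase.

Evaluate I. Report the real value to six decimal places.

m-sum 0 ✓  L=12 even ✓  0≤2≤10 ✓
Π(2lᵢ+1) = 11×11×5 = 605
triangle coeff Δ(5,5,2) = 1/38610
Σ_t [3,5]: t=3:−1/2880 t=4:+1/576 t=5:−1/2880 = 1/960
(3j)²=10/429 [(5 5 2; 0 0 0)], sign=+1
Σ_t [0,1]: t=0:+1/40320 t=1:−1/20160 = -1/40320
(3j)²=6/715 [(5 5 2; 4 -4 0)], sign=-1
⇒ 4πI² = 20/169
I = (-1)√(20/169/(4π)) = -0.09704356

-0.097044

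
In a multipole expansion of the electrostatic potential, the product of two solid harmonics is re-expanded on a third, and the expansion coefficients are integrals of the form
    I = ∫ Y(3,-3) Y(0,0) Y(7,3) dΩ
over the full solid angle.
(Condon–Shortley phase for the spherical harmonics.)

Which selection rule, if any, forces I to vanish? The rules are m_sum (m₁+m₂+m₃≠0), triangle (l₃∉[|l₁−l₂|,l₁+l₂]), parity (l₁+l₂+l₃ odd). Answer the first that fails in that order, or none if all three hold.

Σmᵢ = 0  ✓
l₃∈[|l₁−l₂|,l₁+l₂]=[3,3], have l₃=7  ✗
Σlᵢ = 10 ⇒ even

triangle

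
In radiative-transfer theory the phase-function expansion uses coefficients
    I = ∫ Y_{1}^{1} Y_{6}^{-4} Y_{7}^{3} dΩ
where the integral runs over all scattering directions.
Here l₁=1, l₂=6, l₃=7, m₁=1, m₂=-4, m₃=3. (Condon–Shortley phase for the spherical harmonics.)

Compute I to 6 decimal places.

m-sum 0 ✓  L=14 even ✓  5≤7≤7 ✓
Π(2lᵢ+1) = 3×13×15 = 585
triangle coeff Δ(1,6,7) = 1/1365
Σ_t [0,0]: t=0:+1/518400 = 1/518400
(3j)²=7/195 [(1 6 7; 0 0 0)], sign=-1
Σ_t [0,0]: t=0:+1/14515200 = 1/14515200
(3j)²=2/455 [(1 6 7; 1 -4 3)], sign=+1
⇒ 4πI² = 6/65
I = (-1)√(6/65/(4π)) = -0.08570655

-0.085707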